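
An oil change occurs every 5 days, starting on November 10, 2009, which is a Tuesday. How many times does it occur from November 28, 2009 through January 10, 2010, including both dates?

Occurrences land 5·i days after November 10, 2009 for i = 0, 1, 2, …
November 28, 2009 is 18 days after the start; 18 ÷ 5 = 3 remainder 3; since the remainder is 3, round up to i = 4. First occurrence in the window: #5 on November 30, 2009 (4×5 = 20 days in).
January 10, 2010 is 61 days after the start; 61 ÷ 5 = 12 remainder 1. Last occurrence in the window: #13 on January 9, 2010.
Occurrences #5 through #13: 9 in total.

9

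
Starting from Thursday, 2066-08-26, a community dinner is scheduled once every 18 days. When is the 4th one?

The 4th occurrence is 3 intervals after the first: 3 × 18 = 54 days after 2066-08-26.
August has 31 days — 5 days to the end of August leaves 49.
September has 30 days (19 left).
19 days into October → 2066-10-19.

2066-10-19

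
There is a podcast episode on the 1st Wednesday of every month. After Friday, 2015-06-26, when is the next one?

June 2015 starts on a Monday, so its 1st Wednesday is 2015-06-03 (2 days in).
That is not after 2015-06-26, so look at July 2015.
July 2015 starts on a Wednesday, so its 1st Wednesday is 2015-07-01.

2015-07-01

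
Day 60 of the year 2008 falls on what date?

Feb 29, 2008

Jan has 31 days (60 − 31 = 29 remain).
29 into Feb → Feb 29.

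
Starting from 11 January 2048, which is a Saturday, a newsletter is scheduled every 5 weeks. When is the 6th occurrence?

The 6th occurrence is 5 intervals after the first: 5 × 35 = 175 days after 11 January 2048.
January has 31 days — 20 days to the end of January leaves 155.
February has 29 days (126 left).
March has 31 days (95 left).
April has 30 days (65 left).
May has 31 days (34 left).
June has 30 days (4 left).
4 days into July → 4 July 2048.

4 July 2048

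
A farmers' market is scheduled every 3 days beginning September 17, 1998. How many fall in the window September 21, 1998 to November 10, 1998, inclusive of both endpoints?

Occurrences land 3·i days after September 17, 1998 for i = 0, 1, 2, …
September 21, 1998 is 4 days after the start; 4 ÷ 3 = 1 remainder 1; since the remainder is 1, round up to i = 2. First occurrence in the window: #3 on September 23, 1998 (2×3 = 6 days in).
November 10, 1998 is 54 days after the start; 54 ÷ 3 = 18 remainder 0. Last occurrence in the window: #19 on November 10, 1998.
Occurrences #3 through #19: 17 in total.

17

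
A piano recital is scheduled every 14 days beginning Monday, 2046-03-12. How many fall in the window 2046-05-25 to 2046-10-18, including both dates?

10

Occurrences land 14·i days after 2046-03-12 for i = 0, 1, 2, …
2046-05-25 is 74 days after the start; 74 ÷ 14 = 5 remainder 4; since the remainder is 4, round up to i = 6. First occurrence in the window: #7 on 2046-06-04 (6×14 = 84 days in).
2046-10-18 is 220 days after the start; 220 ÷ 14 = 15 remainder 10. Last occurrence in the window: #16 on 2046-10-08.
Occurrences #7 through #16: 10 in total.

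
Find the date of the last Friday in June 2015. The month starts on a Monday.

June 2015 begins on a Monday, so the first Friday is June 5 (4 days later).
June 2015 has 30 days. Adding weeks: 5, 12, 19, 26 — the last one ≤ 30 is the 26th.

2015-06-26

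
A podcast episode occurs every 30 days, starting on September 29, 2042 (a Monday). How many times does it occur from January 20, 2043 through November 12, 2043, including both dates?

10

Occurrences land 30·i days after September 29, 2042 for i = 0, 1, 2, …
January 20, 2043 is 113 days after the start; 113 ÷ 30 = 3 remainder 23; since the remainder is 23, round up to i = 4. First occurrence in the window: #5 on January 27, 2043 (4×30 = 120 days in).
November 12, 2043 is 409 days after the start; 409 ÷ 30 = 13 remainder 19. Last occurrence in the window: #14 on October 24, 2043.
Occurrences #5 through #14: 10 in total.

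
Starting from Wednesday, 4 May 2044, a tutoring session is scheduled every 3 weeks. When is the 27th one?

1 November 2045

The 27th occurrence is 26 intervals after the first: 26 × 21 = 546 days after 4 May 2044.
May has 31 days — 27 days to the end of May leaves 519.
From end of May to end of 2044 is 214 days (305 left).
January has 31 days (274 left).
February has 28 days (246 left).
March has 31 days (215 left).
April has 30 days (185 left).
May has 31 days (154 left).
June has 30 days (124 left).
July has 31 days (93 left).
August has 31 days (62 left).
September has 30 days (32 left).
October has 31 days (1 left).
1 day into November → 1 November 2045.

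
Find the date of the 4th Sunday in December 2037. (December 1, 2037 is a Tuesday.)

27 December 2037

December 2037 begins on a Tuesday, so the first Sunday is December 6 (5 days later).
The 4th Sunday is 3 weeks later: 6 + 21 = 27.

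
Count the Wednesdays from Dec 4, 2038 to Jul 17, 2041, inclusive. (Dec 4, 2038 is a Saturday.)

137

Dec 4, 2038 is a Saturday; the first Wednesday on or after it is Dec 8, 2038 (4 days later).
From Dec 8, 2038 to Jul 17, 2041: 23 + 365 + 366 + 198 = 952 days (rest of 2038, 2039, 2040, to Jul 17, 2041 in 2041).
952 ÷ 7 = 136 full weeks with remainder 0, so 136 more Wednesdays after the first → 137.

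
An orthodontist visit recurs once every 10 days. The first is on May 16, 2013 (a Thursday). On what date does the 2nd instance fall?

The 2nd occurrence is 1 interval after the first: 1 × 10 = 10 days after May 16, 2013.
10 days later is May 26, 2013.

May 26, 2013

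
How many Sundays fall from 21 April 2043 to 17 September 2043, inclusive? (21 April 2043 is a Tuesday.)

21 April 2043 is a Tuesday; the first Sunday on or after it is 26 April 2043 (5 days later).
From 26 April 2043 to 17 September 2043: 4 + 31 + 30 + 31 + 31 + 17 = 144 days (rest of April, May, June, July, August, September).
144 ÷ 7 = 20 full weeks with remainder 4, so 20 more Sundays after the first → 21.

21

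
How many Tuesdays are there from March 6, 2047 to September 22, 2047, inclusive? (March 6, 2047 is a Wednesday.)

March 6, 2047 is a Wednesday; the first Tuesday on or after it is March 12, 2047 (6 days later).
From March 12, 2047 to September 22, 2047: 19 + 30 + 31 + 30 + 31 + 31 + 22 = 194 days (rest of March, April, May, June, July, August, September).
194 ÷ 7 = 27 full weeks with remainder 5, so 27 more Tuesdays after the first → 28.

28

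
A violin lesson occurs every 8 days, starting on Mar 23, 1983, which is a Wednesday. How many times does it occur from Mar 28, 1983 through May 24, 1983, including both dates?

Occurrences land 8·i days after Mar 23, 1983 for i = 0, 1, 2, …
Mar 28, 1983 is 5 days after the start; 5 ÷ 8 = 0 remainder 5; since the remainder is 5, round up to i = 1. First occurrence in the window: #2 on Mar 31, 1983 (1×8 = 8 days in).
May 24, 1983 is 62 days after the start; 62 ÷ 8 = 7 remainder 6. Last occurrence in the window: #8 on May 18, 1983.
Occurrences #2 through #8: 7 in total.

7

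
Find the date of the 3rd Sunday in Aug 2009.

Aug 2009 begins on a Saturday, so the first Sunday is Aug 2 (1 day later).
The 3rd Sunday is 2 weeks later: 2 + 14 = 16.

Aug 16, 2009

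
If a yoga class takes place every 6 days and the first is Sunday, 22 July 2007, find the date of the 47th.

The 47th occurrence is 46 intervals after the first: 46 × 6 = 276 days after 22 July 2007.
July has 31 days — 9 days to the end of July leaves 267.
August has 31 days (236 left).
September has 30 days (206 left).
October has 31 days (175 left).
November has 30 days (145 left).
December has 31 days (114 left).
January has 31 days (83 left).
February has 29 days (54 left).
March has 31 days (23 left).
23 days into April → 23 April 2008.

23 April 2008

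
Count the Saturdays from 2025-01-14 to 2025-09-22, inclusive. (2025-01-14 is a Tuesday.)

2025-01-14 is a Tuesday; the first Saturday on or after it is 2025-01-18 (4 days later).
From 2025-01-18 to 2025-09-22: 13 + 28 + 31 + 30 + 31 + 30 + 31 + 31 + 22 = 247 days (rest of January, February, March, April, May, June, July, August, September).
247 ÷ 7 = 35 full weeks with remainder 2, so 35 more Saturdays after the first → 36.

36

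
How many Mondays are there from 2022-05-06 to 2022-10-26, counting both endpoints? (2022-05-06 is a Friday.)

25

2022-05-06 is a Friday; the first Monday on or after it is 2022-05-09 (3 days later).
From 2022-05-09 to 2022-10-26: 22 + 30 + 31 + 31 + 30 + 26 = 170 days (rest of May, June, July, August, September, October).
170 ÷ 7 = 24 full weeks with remainder 2, so 24 more Mondays after the first → 25.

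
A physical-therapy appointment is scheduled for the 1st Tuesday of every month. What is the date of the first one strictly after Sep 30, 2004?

Oct 5, 2004

Sep 2004 starts on a Wednesday, so its 1st Tuesday is Sep 7, 2004 (6 days in).
That is not after Sep 30, 2004, so look at Oct 2004.
Oct 2004 starts on a Friday, so its 1st Tuesday is Oct 5, 2004 (4 days in).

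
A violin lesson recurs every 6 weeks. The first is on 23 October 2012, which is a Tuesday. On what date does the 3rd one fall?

The 3rd occurrence is 2 intervals after the first: 2 × 42 = 84 days after 23 October 2012.
October has 31 days — 8 days to the end of October leaves 76.
November has 30 days (46 left).
December has 31 days (15 left).
15 days into January → 15 January 2013.

15 January 2013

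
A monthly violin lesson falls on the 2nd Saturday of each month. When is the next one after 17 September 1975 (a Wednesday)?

September 1975 starts on a Monday; its first Saturday is the 6th, so the 2nd Saturday is the 13th — 13 September 1975.
That is not after 17 September 1975, so look at October 1975.
October 1975 starts on a Wednesday; its first Saturday is the 4th, so the 2nd Saturday is the 11th — 11 October 1975.

11 October 1975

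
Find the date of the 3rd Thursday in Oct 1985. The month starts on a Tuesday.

Oct 1985 begins on a Tuesday, so the first Thursday is Oct 3 (2 days later).
The 3rd Thursday is 2 weeks later: 3 + 14 = 17.

Oct 17, 1985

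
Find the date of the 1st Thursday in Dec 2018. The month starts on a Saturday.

Dec 6, 2018

Dec 2018 begins on a Saturday, so the first Thursday is Dec 6 (5 days later).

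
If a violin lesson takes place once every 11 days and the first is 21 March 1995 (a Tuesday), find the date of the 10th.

28 June 1995

The 10th occurrence is 9 intervals after the first: 9 × 11 = 99 days after 21 March 1995.
March has 31 days — 10 days to the end of March leaves 89.
April has 30 days (59 left).
May has 31 days (28 left).
28 days into June → 28 June 1995.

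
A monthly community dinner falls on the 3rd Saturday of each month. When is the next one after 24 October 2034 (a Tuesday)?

October 2034 starts on a Sunday; its first Saturday is the 7th, so the 3rd Saturday is the 21st — 21 October 2034.
That is not after 24 October 2034, so look at November 2034.
November 2034 starts on a Wednesday; its first Saturday is the 4th, so the 3rd Saturday is the 18th — 18 November 2034.

18 November 2034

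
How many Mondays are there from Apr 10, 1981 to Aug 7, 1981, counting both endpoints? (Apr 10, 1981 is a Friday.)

17

Apr 10, 1981 is a Friday; the first Monday on or after it is Apr 13, 1981 (3 days later).
From Apr 13, 1981 to Aug 7, 1981: 17 + 31 + 30 + 31 + 7 = 116 days (rest of Apr, May, Jun, Jul, Aug).
116 ÷ 7 = 16 full weeks with remainder 4, so 16 more Mondays after the first → 17.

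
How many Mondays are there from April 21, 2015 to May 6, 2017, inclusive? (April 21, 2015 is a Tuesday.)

106

April 21, 2015 is a Tuesday; the first Monday on or after it is April 27, 2015 (6 days later).
From April 27, 2015 to May 6, 2017: 248 + 366 + 126 = 740 days (rest of 2015, 2016, to May 6, 2017 in 2017).
740 ÷ 7 = 105 full weeks with remainder 5, so 105 more Mondays after the first → 106.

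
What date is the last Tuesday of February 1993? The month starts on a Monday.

February 1993 begins on a Monday, so the first Tuesday is February 2 (1 day later).
February 1993 has 28 days. Adding weeks: 2, 9, 16, 23 — the last one ≤ 28 is the 23rd.

February 23, 1993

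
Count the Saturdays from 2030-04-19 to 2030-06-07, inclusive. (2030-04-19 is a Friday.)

2030-04-19 is a Friday; the first Saturday on or after it is 2030-04-20 (1 day later).
From 2030-04-20 to 2030-06-07: 10 + 31 + 7 = 48 days (rest of April, May, June).
48 ÷ 7 = 6 full weeks with remainder 6, so 6 more Saturdays after the first → 7.

7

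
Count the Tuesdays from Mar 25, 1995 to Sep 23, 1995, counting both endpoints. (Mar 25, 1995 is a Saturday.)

Mar 25, 1995 is a Saturday; the first Tuesday on or after it is Mar 28, 1995 (3 days later).
From Mar 28, 1995 to Sep 23, 1995: 3 + 30 + 31 + 30 + 31 + 31 + 23 = 179 days (rest of Mar, Apr, May, Jun, Jul, Aug, Sep).
179 ÷ 7 = 25 full weeks with remainder 4, so 25 more Tuesdays after the first → 26.

26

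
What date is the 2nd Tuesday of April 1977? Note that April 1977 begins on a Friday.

April 1977 begins on a Friday, so the first Tuesday is April 5 (4 days later).
The 2nd Tuesday is 1 weeks later: 5 + 7 = 12.

1977-04-12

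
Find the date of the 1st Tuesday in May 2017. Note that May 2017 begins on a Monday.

May 2017 begins on a Monday, so the first Tuesday is May 2 (1 day later).

May 2, 2017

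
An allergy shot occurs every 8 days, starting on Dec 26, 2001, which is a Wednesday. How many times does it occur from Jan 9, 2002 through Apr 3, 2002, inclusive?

Occurrences land 8·i days after Dec 26, 2001 for i = 0, 1, 2, …
Jan 9, 2002 is 14 days after the start; 14 ÷ 8 = 1 remainder 6; since the remainder is 6, round up to i = 2. First occurrence in the window: #3 on Jan 11, 2002 (2×8 = 16 days in).
Apr 3, 2002 is 98 days after the start; 98 ÷ 8 = 12 remainder 2. Last occurrence in the window: #13 on Apr 1, 2002.
Occurrences #3 through #13: 11 in total.

11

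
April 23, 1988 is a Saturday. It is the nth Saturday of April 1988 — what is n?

4th

Day 23 falls in week ⌈23/7⌉ of the month.
Days 1–7 hold the 1st Saturday, 8–14 the 2nd, 15–21 the 3rd, 22–28 the 4th, 29–31 the 5th.
23 is in the range for the 4th.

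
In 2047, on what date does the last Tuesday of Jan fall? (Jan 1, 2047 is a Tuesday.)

Jan 2047 begins on a Tuesday, so the first Tuesday is Jan 1.
Jan 2047 has 31 days. Adding weeks: 1, 8, 15, 22, 29 — the last one ≤ 31 is the 29th.

Jan 29, 2047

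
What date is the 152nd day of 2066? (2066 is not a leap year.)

January has 31 days (152 − 31 = 121 remain).
February has 28 days (121 − 28 = 93 remain).
March has 31 days (93 − 31 = 62 remain).
April has 30 days (62 − 30 = 32 remain).
May has 31 days (32 − 31 = 1 remain).
1 into June → June 1.

June 1, 2066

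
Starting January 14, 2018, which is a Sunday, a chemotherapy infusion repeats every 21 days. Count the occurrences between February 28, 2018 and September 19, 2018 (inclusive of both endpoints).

Occurrences land 21·i days after January 14, 2018 for i = 0, 1, 2, …
February 28, 2018 is 45 days after the start; 45 ÷ 21 = 2 remainder 3; since the remainder is 3, round up to i = 3. First occurrence in the window: #4 on March 18, 2018 (3×21 = 63 days in).
September 19, 2018 is 248 days after the start; 248 ÷ 21 = 11 remainder 17. Last occurrence in the window: #12 on September 2, 2018.
Occurrences #4 through #12: 9 in total.

9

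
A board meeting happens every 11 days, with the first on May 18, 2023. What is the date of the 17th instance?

Nov 10, 2023

The 17th occurrence is 16 intervals after the first: 16 × 11 = 176 days after May 18, 2023.
May has 31 days — 13 days to the end of May leaves 163.
Jun has 30 days (133 left).
Jul has 31 days (102 left).
Aug has 31 days (71 left).
Sep has 30 days (41 left).
Oct has 31 days (10 left).
10 days into Nov → Nov 10, 2023.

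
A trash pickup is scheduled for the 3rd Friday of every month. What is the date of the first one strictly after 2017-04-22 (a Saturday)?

2017-05-19

April 2017 starts on a Saturday; its first Friday is the 7th, so the 3rd Friday is the 21st — 2017-04-21.
That is not after 2017-04-22, so look at May 2017.
May 2017 starts on a Monday; its first Friday is the 5th, so the 3rd Friday is the 19th — 2017-05-19.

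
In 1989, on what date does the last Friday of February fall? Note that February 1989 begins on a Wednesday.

February 1989 begins on a Wednesday, so the first Friday is February 3 (2 days later).
February 1989 has 28 days. Adding weeks: 3, 10, 17, 24 — the last one ≤ 28 is the 24th.

1989-02-24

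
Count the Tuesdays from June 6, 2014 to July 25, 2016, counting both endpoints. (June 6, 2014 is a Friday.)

June 6, 2014 is a Friday; the first Tuesday on or after it is June 10, 2014 (4 days later).
From June 10, 2014 to July 25, 2016: 204 + 365 + 207 = 776 days (rest of 2014, 2015, to July 25, 2016 in 2016).
776 ÷ 7 = 110 full weeks with remainder 6, so 110 more Tuesdays after the first → 111.

111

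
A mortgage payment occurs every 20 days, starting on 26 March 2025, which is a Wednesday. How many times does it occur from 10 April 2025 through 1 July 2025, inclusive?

4

Occurrences land 20·i days after 26 March 2025 for i = 0, 1, 2, …
10 April 2025 is 15 days after the start; 15 ÷ 20 = 0 remainder 15; since the remainder is 15, round up to i = 1. First occurrence in the window: #2 on 15 April 2025 (1×20 = 20 days in).
1 July 2025 is 97 days after the start; 97 ÷ 20 = 4 remainder 17. Last occurrence in the window: #5 on 14 June 2025.
Occurrences #2 through #5: 4 in total.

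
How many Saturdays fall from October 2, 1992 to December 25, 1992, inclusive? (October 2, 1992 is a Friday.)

October 2, 1992 is a Friday; the first Saturday on or after it is October 3, 1992 (1 day later).
From October 3, 1992 to December 25, 1992: 28 + 30 + 25 = 83 days (rest of October, November, December).
83 ÷ 7 = 11 full weeks with remainder 6, so 11 more Saturdays after the first → 12.

12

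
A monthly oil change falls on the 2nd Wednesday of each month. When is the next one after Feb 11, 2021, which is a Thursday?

Feb 2021 starts on a Monday; its first Wednesday is the 3rd, so the 2nd Wednesday is the 10th — Feb 10, 2021.
That is not after Feb 11, 2021, so look at Mar 2021.
Mar 2021 starts on a Monday; its first Wednesday is the 3rd, so the 2nd Wednesday is the 10th — Mar 10, 2021.

Mar 10, 2021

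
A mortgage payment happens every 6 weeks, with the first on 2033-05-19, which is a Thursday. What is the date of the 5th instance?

The 5th occurrence is 4 intervals after the first: 4 × 42 = 168 days after 2033-05-19.
May has 31 days — 12 days to the end of May leaves 156.
June has 30 days (126 left).
July has 31 days (95 left).
August has 31 days (64 left).
September has 30 days (34 left).
October has 31 days (3 left).
3 days into November → 2033-11-03.

2033-11-03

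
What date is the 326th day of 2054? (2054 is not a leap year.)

January has 31 days (326 − 31 = 295 remain).
February has 28 days (295 − 28 = 267 remain).
March has 31 days (267 − 31 = 236 remain).
April has 30 days (236 − 30 = 206 remain).
May has 31 days (206 − 31 = 175 remain).
June has 30 days (175 − 30 = 145 remain).
July has 31 days (145 − 31 = 114 remain).
August has 31 days (114 − 31 = 83 remain).
September has 30 days (83 − 30 = 53 remain).
October has 31 days (53 − 31 = 22 remain).
22 into November → November 22.

November 22, 2054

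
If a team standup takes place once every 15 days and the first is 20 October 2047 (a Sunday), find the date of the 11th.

18 March 2048

The 11th occurrence is 10 intervals after the first: 10 × 15 = 150 days after 20 October 2047.
October has 31 days — 11 days to the end of October leaves 139.
November has 30 days (109 left).
December has 31 days (78 left).
January has 31 days (47 left).
February has 29 days (18 left).
18 days into March → 18 March 2048.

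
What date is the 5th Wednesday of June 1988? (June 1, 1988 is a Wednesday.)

1988-06-29

June 1988 begins on a Wednesday, so the first Wednesday is June 1.
The 5th Wednesday is 4 weeks later: 1 + 28 = 29.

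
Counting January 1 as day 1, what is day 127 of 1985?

1985-05-07

January has 31 days (127 − 31 = 96 remain).
February has 28 days (96 − 28 = 68 remain).
March has 31 days (68 − 31 = 37 remain).
April has 30 days (37 − 30 = 7 remain).
7 into May → May 7.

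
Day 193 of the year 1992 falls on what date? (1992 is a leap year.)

July 11, 1992

January has 31 days (193 − 31 = 162 remain).
February has 29 days (162 − 29 = 133 remain).
March has 31 days (133 − 31 = 102 remain).
April has 30 days (102 − 30 = 72 remain).
May has 31 days (72 − 31 = 41 remain).
June has 30 days (41 − 30 = 11 remain).
11 into July → July 11.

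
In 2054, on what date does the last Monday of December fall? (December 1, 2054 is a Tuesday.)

December 28, 2054

December 2054 begins on a Tuesday, so the first Monday is December 7 (6 days later).
December 2054 has 31 days. Adding weeks: 7, 14, 21, 28 — the last one ≤ 31 is the 28th.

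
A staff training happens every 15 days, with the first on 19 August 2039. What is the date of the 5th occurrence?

18 October 2039

The 5th occurrence is 4 intervals after the first: 4 × 15 = 60 days after 19 August 2039.
August has 31 days — 12 days to the end of August leaves 48.
September has 30 days (18 left).
18 days into October → 18 October 2039.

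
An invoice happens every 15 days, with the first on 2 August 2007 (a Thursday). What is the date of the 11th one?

30 December 2007

The 11th occurrence is 10 intervals after the first: 10 × 15 = 150 days after 2 August 2007.
August has 31 days — 29 days to the end of August leaves 121.
September has 30 days (91 left).
October has 31 days (60 left).
November has 30 days (30 left).
30 days into December → 30 December 2007.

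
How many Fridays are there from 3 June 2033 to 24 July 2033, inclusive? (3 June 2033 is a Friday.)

8

3 June 2033 is a Friday; the first Friday on or after it is 3 June 2033.
From 3 June 2033 to 24 July 2033: 27 + 24 = 51 days (rest of June, July).
51 ÷ 7 = 7 full weeks with remainder 2, so 7 more Fridays after the first → 8.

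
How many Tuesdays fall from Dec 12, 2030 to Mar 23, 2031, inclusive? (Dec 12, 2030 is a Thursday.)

Dec 12, 2030 is a Thursday; the first Tuesday on or after it is Dec 17, 2030 (5 days later).
From Dec 17, 2030 to Mar 23, 2031: 14 + 31 + 28 + 23 = 96 days (rest of Dec, Jan, Feb, Mar).
96 ÷ 7 = 13 full weeks with remainder 5, so 13 more Tuesdays after the first → 14.

14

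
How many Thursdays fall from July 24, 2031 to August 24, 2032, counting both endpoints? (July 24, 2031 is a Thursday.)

57

July 24, 2031 is a Thursday; the first Thursday on or after it is July 24, 2031.
From July 24, 2031 to August 24, 2032: 160 + 237 = 397 days (rest of 2031, to August 24, 2032 in 2032).
397 ÷ 7 = 56 full weeks with remainder 5, so 56 more Thursdays after the first → 57.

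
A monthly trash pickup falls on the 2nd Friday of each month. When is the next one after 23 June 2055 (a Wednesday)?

9 July 2055

June 2055 starts on a Tuesday; its first Friday is the 4th, so the 2nd Friday is the 11th — 11 June 2055.
That is not after 23 June 2055, so look at July 2055.
July 2055 starts on a Thursday; its first Friday is the 2nd, so the 2nd Friday is the 9th — 9 July 2055.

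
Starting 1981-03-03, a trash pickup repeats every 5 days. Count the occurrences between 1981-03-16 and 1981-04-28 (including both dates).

9

Occurrences land 5·i days after 1981-03-03 for i = 0, 1, 2, …
1981-03-16 is 13 days after the start; 13 ÷ 5 = 2 remainder 3; since the remainder is 3, round up to i = 3. First occurrence in the window: #4 on 1981-03-18 (3×5 = 15 days in).
1981-04-28 is 56 days after the start; 56 ÷ 5 = 11 remainder 1. Last occurrence in the window: #12 on 1981-04-27.
Occurrences #4 through #12: 9 in total.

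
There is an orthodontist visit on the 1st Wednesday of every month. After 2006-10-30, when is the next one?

October 2006 starts on a Sunday, so its 1st Wednesday is 2006-10-04 (3 days in).
That is not after 2006-10-30, so look at November 2006.
November 2006 starts on a Wednesday, so its 1st Wednesday is 2006-11-01.

2006-11-01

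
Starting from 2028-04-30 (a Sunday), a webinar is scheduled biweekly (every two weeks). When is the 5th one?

2028-06-25

The 5th occurrence is 4 intervals after the first: 4 × 14 = 56 days after 2028-04-30.
April has 30 days — 0 days to the end of April leaves 56.
May has 31 days (25 left).
25 days into June → 2028-06-25.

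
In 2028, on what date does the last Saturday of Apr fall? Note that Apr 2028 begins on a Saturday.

Apr 2028 begins on a Saturday, so the first Saturday is Apr 1.
Apr 2028 has 30 days. Adding weeks: 1, 8, 15, 22, 29 — the last one ≤ 30 is the 29th.

Apr 29, 2028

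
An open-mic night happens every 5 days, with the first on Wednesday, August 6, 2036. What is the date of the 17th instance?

October 25, 2036

The 17th occurrence is 16 intervals after the first: 16 × 5 = 80 days after August 6, 2036.
August has 31 days — 25 days to the end of August leaves 55.
September has 30 days (25 left).
25 days into October → October 25, 2036.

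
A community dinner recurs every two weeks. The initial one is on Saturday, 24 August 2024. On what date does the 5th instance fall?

19 October 2024

The 5th occurrence is 4 intervals after the first: 4 × 14 = 56 days after 24 August 2024.
August has 31 days — 7 days to the end of August leaves 49.
September has 30 days (19 left).
19 days into October → 19 October 2024.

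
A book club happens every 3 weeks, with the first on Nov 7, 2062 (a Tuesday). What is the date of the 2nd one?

The 2nd occurrence is 1 interval after the first: 1 × 21 = 21 days after Nov 7, 2062.
21 days later is Nov 28, 2062.

Nov 28, 2062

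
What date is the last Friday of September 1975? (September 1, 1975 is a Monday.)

September 26, 1975

September 1975 begins on a Monday, so the first Friday is September 5 (4 days later).
September 1975 has 30 days. Adding weeks: 5, 12, 19, 26 — the last one ≤ 30 is the 26th.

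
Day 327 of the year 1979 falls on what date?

January has 31 days (327 − 31 = 296 remain).
February has 28 days (296 − 28 = 268 remain).
March has 31 days (268 − 31 = 237 remain).
April has 30 days (237 − 30 = 207 remain).
May has 31 days (207 − 31 = 176 remain).
June has 30 days (176 − 30 = 146 remain).
July has 31 days (146 − 31 = 115 remain).
August has 31 days (115 − 31 = 84 remain).
September has 30 days (84 − 30 = 54 remain).
October has 31 days (54 − 31 = 23 remain).
23 into November → November 23.

November 23, 1979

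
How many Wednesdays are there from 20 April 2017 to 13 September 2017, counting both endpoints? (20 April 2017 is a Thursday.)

20 April 2017 is a Thursday; the first Wednesday on or after it is 26 April 2017 (6 days later).
From 26 April 2017 to 13 September 2017: 4 + 31 + 30 + 31 + 31 + 13 = 140 days (rest of April, May, June, July, August, September).
140 ÷ 7 = 20 full weeks with remainder 0, so 20 more Wednesdays after the first → 21.

21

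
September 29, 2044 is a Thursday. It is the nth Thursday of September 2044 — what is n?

Day 29 falls in week ⌈29/7⌉ of the month.
Days 1–7 hold the 1st Thursday, 8–14 the 2nd, 15–21 the 3rd, 22–28 the 4th, 29–31 the 5th.
29 is in the range for the 5th.

5th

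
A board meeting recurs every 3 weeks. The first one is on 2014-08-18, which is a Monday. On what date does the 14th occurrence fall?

The 14th occurrence is 13 intervals after the first: 13 × 21 = 273 days after 2014-08-18.
August has 31 days — 13 days to the end of August leaves 260.
September has 30 days (230 left).
October has 31 days (199 left).
November has 30 days (169 left).
December has 31 days (138 left).
January has 31 days (107 left).
February has 28 days (79 left).
March has 31 days (48 left).
April has 30 days (18 left).
18 days into May → 2015-05-18.

2015-05-18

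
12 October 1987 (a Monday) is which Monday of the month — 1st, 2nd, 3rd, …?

2nd

Day 12 falls in week ⌈12/7⌉ of the month.
Days 1–7 hold the 1st Monday, 8–14 the 2nd, 15–21 the 3rd, 22–28 the 4th, 29–31 the 5th.
12 is in the range for the 2nd.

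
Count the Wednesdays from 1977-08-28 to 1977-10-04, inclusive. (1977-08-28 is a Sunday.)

1977-08-28 is a Sunday; the first Wednesday on or after it is 1977-08-31 (3 days later).
From 1977-08-31 to 1977-10-04: 0 + 30 + 4 = 34 days (rest of August, September, October).
34 ÷ 7 = 4 full weeks with remainder 6, so 4 more Wednesdays after the first → 5.

5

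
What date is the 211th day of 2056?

July 29, 2056

January has 31 days (211 − 31 = 180 remain).
February has 29 days (180 − 29 = 151 remain).
March has 31 days (151 − 31 = 120 remain).
April has 30 days (120 − 30 = 90 remain).
May has 31 days (90 − 31 = 59 remain).
June has 30 days (59 − 30 = 29 remain).
29 into July → July 29.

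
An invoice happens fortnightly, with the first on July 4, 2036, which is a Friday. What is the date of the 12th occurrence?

The 12th occurrence is 11 intervals after the first: 11 × 14 = 154 days after July 4, 2036.
July has 31 days — 27 days to the end of July leaves 127.
August has 31 days (96 left).
September has 30 days (66 left).
October has 31 days (35 left).
November has 30 days (5 left).
5 days into December → December 5, 2036.

December 5, 2036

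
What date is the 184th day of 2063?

January has 31 days (184 − 31 = 153 remain).
February has 28 days (153 − 28 = 125 remain).
March has 31 days (125 − 31 = 94 remain).
April has 30 days (94 − 30 = 64 remain).
May has 31 days (64 − 31 = 33 remain).
June has 30 days (33 − 30 = 3 remain).
3 into July → July 3.

2063-07-03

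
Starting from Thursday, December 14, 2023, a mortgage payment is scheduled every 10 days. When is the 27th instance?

August 30, 2024

The 27th occurrence is 26 intervals after the first: 26 × 10 = 260 days after December 14, 2023.
December has 31 days — 17 days to the end of December leaves 243.
January has 31 days (212 left).
February has 29 days (183 left).
March has 31 days (152 left).
April has 30 days (122 left).
May has 31 days (91 left).
June has 30 days (61 left).
July has 31 days (30 left).
30 days into August → August 30, 2024.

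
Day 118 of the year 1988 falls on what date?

Apr 27, 1988

Jan has 31 days (118 − 31 = 87 remain).
Feb has 29 days (87 − 29 = 58 remain).
Mar has 31 days (58 − 31 = 27 remain).
27 into Apr → Apr 27.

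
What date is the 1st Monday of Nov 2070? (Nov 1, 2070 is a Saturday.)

Nov 3, 2070

Nov 2070 begins on a Saturday, so the first Monday is Nov 3 (2 days later).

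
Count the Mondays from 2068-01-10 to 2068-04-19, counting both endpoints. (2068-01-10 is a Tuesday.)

2068-01-10 is a Tuesday; the first Monday on or after it is 2068-01-16 (6 days later).
From 2068-01-16 to 2068-04-19: 15 + 29 + 31 + 19 = 94 days (rest of January, February, March, April).
94 ÷ 7 = 13 full weeks with remainder 3, so 13 more Mondays after the first → 14.

14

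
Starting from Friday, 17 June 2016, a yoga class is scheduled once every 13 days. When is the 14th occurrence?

3 December 2016

The 14th occurrence is 13 intervals after the first: 13 × 13 = 169 days after 17 June 2016.
June has 30 days — 13 days to the end of June leaves 156.
July has 31 days (125 left).
August has 31 days (94 left).
September has 30 days (64 left).
October has 31 days (33 left).
November has 30 days (3 left).
3 days into December → 3 December 2016.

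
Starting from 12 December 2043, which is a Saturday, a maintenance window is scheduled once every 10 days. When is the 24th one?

29 July 2044

The 24th occurrence is 23 intervals after the first: 23 × 10 = 230 days after 12 December 2043.
December has 31 days — 19 days to the end of December leaves 211.
January has 31 days (180 left).
February has 29 days (151 left).
March has 31 days (120 left).
April has 30 days (90 left).
May has 31 days (59 left).
June has 30 days (29 left).
29 days into July → 29 July 2044.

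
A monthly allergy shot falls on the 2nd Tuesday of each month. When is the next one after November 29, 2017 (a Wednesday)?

November 2017 starts on a Wednesday; its first Tuesday is the 7th, so the 2nd Tuesday is the 14th — November 14, 2017.
That is not after November 29, 2017, so look at December 2017.
December 2017 starts on a Friday; its first Tuesday is the 5th, so the 2nd Tuesday is the 12th — December 12, 2017.

December 12, 2017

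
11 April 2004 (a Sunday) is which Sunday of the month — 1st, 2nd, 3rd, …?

Day 11 falls in week ⌈11/7⌉ of the month.
Days 1–7 hold the 1st Sunday, 8–14 the 2nd, 15–21 the 3rd, 22–28 the 4th, 29–31 the 5th.
11 is in the range for the 2nd.

2nd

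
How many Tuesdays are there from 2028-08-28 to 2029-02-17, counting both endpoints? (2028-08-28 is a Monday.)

2028-08-28 is a Monday; the first Tuesday on or after it is 2028-08-29 (1 day later).
From 2028-08-29 to 2029-02-17: 2 + 30 + 31 + 30 + 31 + 31 + 17 = 172 days (rest of August, September, October, November, December, January, February).
172 ÷ 7 = 24 full weeks with remainder 4, so 24 more Tuesdays after the first → 25.

25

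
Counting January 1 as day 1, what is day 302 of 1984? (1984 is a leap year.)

January has 31 days (302 − 31 = 271 remain).
February has 29 days (271 − 29 = 242 remain).
March has 31 days (242 − 31 = 211 remain).
April has 30 days (211 − 30 = 181 remain).
May has 31 days (181 − 31 = 150 remain).
June has 30 days (150 − 30 = 120 remain).
July has 31 days (120 − 31 = 89 remain).
August has 31 days (89 − 31 = 58 remain).
September has 30 days (58 − 30 = 28 remain).
28 into October → October 28.

1984-10-28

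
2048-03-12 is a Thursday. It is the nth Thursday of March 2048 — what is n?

Day 12 falls in week ⌈12/7⌉ of the month.
Days 1–7 hold the 1st Thursday, 8–14 the 2nd, 15–21 the 3rd, 22–28 the 4th, 29–31 the 5th.
12 is in the range for the 2nd.

2nd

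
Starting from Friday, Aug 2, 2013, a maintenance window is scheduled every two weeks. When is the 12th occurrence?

Jan 3, 2014

The 12th occurrence is 11 intervals after the first: 11 × 14 = 154 days after Aug 2, 2013.
Aug has 31 days — 29 days to the end of Aug leaves 125.
Sep has 30 days (95 left).
Oct has 31 days (64 left).
Nov has 30 days (34 left).
Dec has 31 days (3 left).
3 days into Jan → Jan 3, 2014.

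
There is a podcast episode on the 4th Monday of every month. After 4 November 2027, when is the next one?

22 November 2027

November 2027 starts on a Monday; its first Monday is the 1st, so the 4th Monday is the 22nd — 22 November 2027.
22 November 2027 is after 4 November 2027, so that is the next one.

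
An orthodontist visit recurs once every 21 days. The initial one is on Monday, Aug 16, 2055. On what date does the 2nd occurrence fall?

The 2nd occurrence is 1 interval after the first: 1 × 21 = 21 days after Aug 16, 2055.
Aug has 31 days — 15 days to the end of Aug leaves 6.
6 days into Sep → Sep 6, 2055.

Sep 6, 2055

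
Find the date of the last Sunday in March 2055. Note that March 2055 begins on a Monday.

March 2055 begins on a Monday, so the first Sunday is March 7 (6 days later).
March 2055 has 31 days. Adding weeks: 7, 14, 21, 28 — the last one ≤ 31 is the 28th.

2055-03-28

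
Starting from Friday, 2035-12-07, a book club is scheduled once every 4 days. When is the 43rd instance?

2036-05-23

The 43rd occurrence is 42 intervals after the first: 42 × 4 = 168 days after 2035-12-07.
December has 31 days — 24 days to the end of December leaves 144.
January has 31 days (113 left).
February has 29 days (84 left).
March has 31 days (53 left).
April has 30 days (23 left).
23 days into May → 2036-05-23.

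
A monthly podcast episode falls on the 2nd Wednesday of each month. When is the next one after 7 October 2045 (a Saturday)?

October 2045 starts on a Sunday; its first Wednesday is the 4th, so the 2nd Wednesday is the 11th — 11 October 2045.
11 October 2045 is after 7 October 2045, so that is the next one.

11 October 2045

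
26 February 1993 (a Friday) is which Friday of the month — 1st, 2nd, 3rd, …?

4th

Day 26 falls in week ⌈26/7⌉ of the month.
Days 1–7 hold the 1st Friday, 8–14 the 2nd, 15–21 the 3rd, 22–28 the 4th, 29–31 the 5th.
26 is in the range for the 4th.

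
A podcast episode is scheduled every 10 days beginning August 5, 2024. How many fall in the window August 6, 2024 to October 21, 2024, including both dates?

7

Occurrences land 10·i days after August 5, 2024 for i = 0, 1, 2, …
August 6, 2024 is 1 day after the start; 1 ÷ 10 = 0 remainder 1; since the remainder is 1, round up to i = 1. First occurrence in the window: #2 on August 15, 2024 (1×10 = 10 days in).
October 21, 2024 is 77 days after the start; 77 ÷ 10 = 7 remainder 7. Last occurrence in the window: #8 on October 14, 2024.
Occurrences #2 through #8: 7 in total.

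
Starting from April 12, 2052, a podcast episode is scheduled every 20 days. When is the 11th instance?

October 29, 2052

The 11th occurrence is 10 intervals after the first: 10 × 20 = 200 days after April 12, 2052.
April has 30 days — 18 days to the end of April leaves 182.
May has 31 days (151 left).
June has 30 days (121 left).
July has 31 days (90 left).
August has 31 days (59 left).
September has 30 days (29 left).
29 days into October → October 29, 2052.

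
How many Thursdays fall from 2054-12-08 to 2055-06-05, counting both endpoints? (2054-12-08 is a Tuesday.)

26

2054-12-08 is a Tuesday; the first Thursday on or after it is 2054-12-10 (2 days later).
From 2054-12-10 to 2055-06-05: 21 + 31 + 28 + 31 + 30 + 31 + 5 = 177 days (rest of December, January, February, March, April, May, June).
177 ÷ 7 = 25 full weeks with remainder 2, so 25 more Thursdays after the first → 26.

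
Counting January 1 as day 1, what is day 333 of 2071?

January has 31 days (333 − 31 = 302 remain).
February has 28 days (302 − 28 = 274 remain).
March has 31 days (274 − 31 = 243 remain).
April has 30 days (243 − 30 = 213 remain).
May has 31 days (213 − 31 = 182 remain).
June has 30 days (182 − 30 = 152 remain).
July has 31 days (152 − 31 = 121 remain).
August has 31 days (121 − 31 = 90 remain).
September has 30 days (90 − 30 = 60 remain).
October has 31 days (60 − 31 = 29 remain).
29 into November → November 29.

2071-11-29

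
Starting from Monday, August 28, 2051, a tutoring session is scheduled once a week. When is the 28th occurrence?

The 28th occurrence is 27 intervals after the first: 27 × 7 = 189 days after August 28, 2051.
August has 31 days — 3 days to the end of August leaves 186.
September has 30 days (156 left).
October has 31 days (125 left).
November has 30 days (95 left).
December has 31 days (64 left).
January has 31 days (33 left).
February has 29 days (4 left).
4 days into March → March 4, 2052.

March 4, 2052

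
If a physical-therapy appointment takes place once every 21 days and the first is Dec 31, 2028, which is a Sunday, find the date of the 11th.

Jul 29, 2029

The 11th occurrence is 10 intervals after the first: 10 × 21 = 210 days after Dec 31, 2028.
Dec has 31 days — 0 days to the end of Dec leaves 210.
Jan has 31 days (179 left).
Feb has 28 days (151 left).
Mar has 31 days (120 left).
Apr has 30 days (90 left).
May has 31 days (59 left).
Jun has 30 days (29 left).
29 days into Jul → Jul 29, 2029.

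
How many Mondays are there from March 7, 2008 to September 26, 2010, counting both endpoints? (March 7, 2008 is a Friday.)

133

March 7, 2008 is a Friday; the first Monday on or after it is March 10, 2008 (3 days later).
From March 10, 2008 to September 26, 2010: 296 + 365 + 269 = 930 days (rest of 2008, 2009, to September 26, 2010 in 2010).
930 ÷ 7 = 132 full weeks with remainder 6, so 132 more Mondays after the first → 133.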